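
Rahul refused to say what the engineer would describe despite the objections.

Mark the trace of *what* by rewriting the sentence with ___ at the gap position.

Rahul refused to say what the engineer would describe ___ despite the objections.

Underlying clause: The engineer would describe what despite the objections.
'what' is the direct object of 'describe'. The gap is right after 'describe'.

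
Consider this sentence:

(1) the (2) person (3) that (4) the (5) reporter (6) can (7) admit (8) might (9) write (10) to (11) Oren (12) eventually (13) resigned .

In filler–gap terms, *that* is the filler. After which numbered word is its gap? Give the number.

The filler 'that' is interpreted as the subject of the clause embedded under 'admit'. It moves to the left edge, and the trace sits right after 'admit':
The person that the reporter can admit ___ might write to Oren eventually resigned.
'admit' is word 7.

7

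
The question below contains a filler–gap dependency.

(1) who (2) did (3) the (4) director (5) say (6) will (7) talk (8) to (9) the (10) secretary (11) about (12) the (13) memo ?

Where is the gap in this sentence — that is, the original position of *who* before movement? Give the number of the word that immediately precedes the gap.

5

In situ: The director did say who will talk to the secretary about the memo.
The filler 'who' is interpreted as the subject of the clause embedded under 'say'. Wh-movement fronts it, leaving a gap right after 'say':
Who did the director say ___ will talk to the secretary about the memo?
'say' is word 5.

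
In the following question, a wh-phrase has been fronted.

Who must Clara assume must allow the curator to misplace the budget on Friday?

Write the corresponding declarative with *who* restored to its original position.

'who' is the subject of the clause embedded under 'assume'. Wh-movement fronts it, leaving a gap right after 'assume':
Who must Clara assume ___ must allow the curator to misplace the budget on Friday?

Clara must assume who must allow the curator to misplace the budget on Friday.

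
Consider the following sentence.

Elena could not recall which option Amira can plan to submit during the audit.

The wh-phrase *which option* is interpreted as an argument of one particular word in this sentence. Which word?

Pre-movement form: Amira can plan to submit which option during the audit.
'which option' is the direct object of 'submit'. Fronting leaves a gap immediately after 'submit':
Elena could not recall which option Amira can plan to submit ___ during the audit.

submit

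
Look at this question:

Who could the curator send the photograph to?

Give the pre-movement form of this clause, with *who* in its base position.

The curator could send the photograph to who.

The filler 'who' is interpreted as the object of the preposition 'to' (recipient of 'send'). Wh-movement fronts it, leaving a gap right after 'to':
Who could the curator send the photograph to ___?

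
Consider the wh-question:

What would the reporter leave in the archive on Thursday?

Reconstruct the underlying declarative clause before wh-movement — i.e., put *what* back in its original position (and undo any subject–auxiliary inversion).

The filler 'what' is interpreted as the direct object of 'leave'. It moves to the left edge, and the trace sits right after 'leave':
What would the reporter leave ___ in the archive on Thursday?

The reporter would leave what in the archive on Thursday.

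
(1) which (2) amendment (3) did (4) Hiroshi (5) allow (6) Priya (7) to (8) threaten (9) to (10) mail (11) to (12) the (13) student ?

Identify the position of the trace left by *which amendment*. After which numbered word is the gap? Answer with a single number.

10

Pre-movement form: Hiroshi did allow Priya to threaten to mail which amendment to the student.
'which amendment' is the direct object of 'mail'. Wh-movement fronts it, leaving a gap right after 'mail':
Which amendment did Hiroshi allow Priya to threaten to mail ___ to the student?
'mail' is word 10.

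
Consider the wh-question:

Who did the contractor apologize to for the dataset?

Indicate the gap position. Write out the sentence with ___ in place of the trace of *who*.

Pre-movement form: The contractor did apologize to who for the dataset.
The filler 'who' is interpreted as the object of the preposition 'to'. The gap is right after 'to'.

Who did the contractor apologize to ___ for the dataset?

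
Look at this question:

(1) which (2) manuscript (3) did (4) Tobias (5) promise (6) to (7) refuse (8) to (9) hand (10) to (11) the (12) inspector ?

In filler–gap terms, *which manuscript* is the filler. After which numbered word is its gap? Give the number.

9

Underlying clause: Tobias did promise to refuse to hand which manuscript to the inspector.
'which manuscript' is the direct object of 'hand'. Fronting leaves a gap immediately after 'hand':
Which manuscript did Tobias promise to refuse to hand ___ to the inspector?
'hand' is word 9.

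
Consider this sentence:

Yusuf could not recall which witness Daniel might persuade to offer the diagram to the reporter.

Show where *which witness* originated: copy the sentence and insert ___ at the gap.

In situ: Daniel might persuade which witness to offer the diagram to the reporter.
'which witness' functions as the direct object of 'persuade'. The gap is right after 'persuade'.

Yusuf could not recall which witness Daniel might persuade ___ to offer the diagram to the reporter.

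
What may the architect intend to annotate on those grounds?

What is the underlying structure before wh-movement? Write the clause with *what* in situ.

The filler 'what' is interpreted as the direct object of 'annotate'. Fronting leaves a gap immediately after 'annotate':
What may the architect intend to annotate ___ on those grounds?

The architect may intend to annotate what on those grounds.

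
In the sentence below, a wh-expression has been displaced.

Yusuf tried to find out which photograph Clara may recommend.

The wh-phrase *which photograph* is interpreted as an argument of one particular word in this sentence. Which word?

recommend

Underlying clause: Clara may recommend which photograph.
The filler 'which photograph' is interpreted as the direct object of 'recommend'. It moves to the left edge, and the trace sits right after 'recommend':
Yusuf tried to find out which photograph Clara may recommend ___.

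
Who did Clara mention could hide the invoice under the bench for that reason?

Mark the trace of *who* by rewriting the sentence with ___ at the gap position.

Underlying clause: Clara did mention who could hide the invoice under the bench for that reason.
'who' is the subject of the clause embedded under 'mention'. The gap is right after 'mention'.

Who did Clara mention ___ could hide the invoice under the bench for that reason?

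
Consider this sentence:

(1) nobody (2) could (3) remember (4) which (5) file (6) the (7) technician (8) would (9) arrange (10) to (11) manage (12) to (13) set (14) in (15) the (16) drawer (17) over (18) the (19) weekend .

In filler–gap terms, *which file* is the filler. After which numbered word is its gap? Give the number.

In situ: The technician would arrange to manage to set which file in the drawer over the weekend.
'which file' functions as the direct object of 'set'. It moves to the left edge, and the trace sits right after 'set':
Nobody could remember which file the technician would arrange to manage to set ___ in the drawer over the weekend.
'set' is word 13.

13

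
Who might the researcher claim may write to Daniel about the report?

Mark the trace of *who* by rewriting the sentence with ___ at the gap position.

Underlying clause: The researcher might claim who may write to Daniel about the report.
'who' is the subject of the clause embedded under 'claim'. The gap is right after 'claim'.

Who might the researcher claim ___ may write to Daniel about the report?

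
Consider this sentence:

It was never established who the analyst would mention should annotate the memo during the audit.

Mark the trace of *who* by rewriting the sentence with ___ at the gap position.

Underlying clause: The analyst would mention who should annotate the memo during the audit.
'who' is the subject of the clause embedded under 'mention'. The gap is right after 'mention'.

It was never established who the analyst would mention ___ should annotate the memo during the audit.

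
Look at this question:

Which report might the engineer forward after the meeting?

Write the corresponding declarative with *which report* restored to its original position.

The engineer might forward which report after the meeting.

'which report' functions as the direct object of 'forward'. Wh-movement fronts it, leaving a gap right after 'forward':
Which report might the engineer forward ___ after the meeting?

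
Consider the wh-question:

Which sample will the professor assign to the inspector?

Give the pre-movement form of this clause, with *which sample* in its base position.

The professor will assign which sample to the inspector.

The filler 'which sample' is interpreted as the direct object of 'assign'. Fronting leaves a gap immediately after 'assign':
Which sample will the professor assign ___ to the inspector?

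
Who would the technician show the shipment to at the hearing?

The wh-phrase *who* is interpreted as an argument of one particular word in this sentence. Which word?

Underlying clause: The technician would show the shipment to who at the hearing.
The filler 'who' is interpreted as the object of the preposition 'to' (recipient of 'show'). It moves to the left edge, and the trace sits right after 'to':
Who would the technician show the shipment to ___ at the hearing?

to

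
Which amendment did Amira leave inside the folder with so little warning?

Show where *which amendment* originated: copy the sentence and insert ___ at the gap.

Which amendment did Amira leave ___ inside the folder with so little warning?

In situ: Amira did leave which amendment inside the folder with so little warning.
'which amendment' functions as the direct object of 'leave'. The gap is right after 'leave'.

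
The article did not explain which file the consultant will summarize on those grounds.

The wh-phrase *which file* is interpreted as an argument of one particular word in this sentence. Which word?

summarize

Pre-movement form: The consultant will summarize which file on those grounds.
'which file' functions as the direct object of 'summarize'. It moves to the left edge, and the trace sits right after 'summarize':
The article did not explain which file the consultant will summarize ___ on those grounds.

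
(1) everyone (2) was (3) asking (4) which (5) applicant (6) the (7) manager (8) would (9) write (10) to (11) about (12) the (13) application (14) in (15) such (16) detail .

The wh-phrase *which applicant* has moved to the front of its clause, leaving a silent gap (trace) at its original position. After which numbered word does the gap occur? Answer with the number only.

10

In situ: The manager would write to which applicant about the application in such detail.
'which applicant' is the object of the preposition 'to'. Fronting leaves a gap immediately after 'to':
Everyone was asking which applicant the manager would write to ___ about the application in such detail.
'to' is word 10.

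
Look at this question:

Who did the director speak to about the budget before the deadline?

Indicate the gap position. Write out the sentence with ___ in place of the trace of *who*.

Who did the director speak to ___ about the budget before the deadline?

Before movement: The director did speak to who about the budget before the deadline.
The filler 'who' is interpreted as the object of the preposition 'to'. The gap is right after 'to'.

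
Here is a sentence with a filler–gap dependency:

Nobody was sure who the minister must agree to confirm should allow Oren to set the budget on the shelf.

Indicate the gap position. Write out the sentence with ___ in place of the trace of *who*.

In situ: The minister must agree to confirm who should allow Oren to set the budget on the shelf.
'who' functions as the subject of the clause embedded under 'confirm'. The gap is right after 'confirm'.

Nobody was sure who the minister must agree to confirm ___ should allow Oren to set the budget on the shelf.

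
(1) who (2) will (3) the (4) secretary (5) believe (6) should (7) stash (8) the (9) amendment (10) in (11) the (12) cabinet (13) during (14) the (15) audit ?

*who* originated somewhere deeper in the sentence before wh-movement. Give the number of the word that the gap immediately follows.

Underlying clause: The secretary will believe who should stash the amendment in the cabinet during the audit.
'who' is the subject of the clause embedded under 'believe'. Fronting leaves a gap immediately after 'believe':
Who will the secretary believe ___ should stash the amendment in the cabinet during the audit?
'believe' is word 5.

5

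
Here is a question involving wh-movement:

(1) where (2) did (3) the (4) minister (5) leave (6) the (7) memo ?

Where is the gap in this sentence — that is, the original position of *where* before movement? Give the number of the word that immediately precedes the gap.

7

In situ: The minister did leave the memo where.
'where' is the locative complement of 'leave'. Wh-movement fronts it, leaving a gap right after 'memo':
Where did the minister leave the memo ___?
'memo' is word 7.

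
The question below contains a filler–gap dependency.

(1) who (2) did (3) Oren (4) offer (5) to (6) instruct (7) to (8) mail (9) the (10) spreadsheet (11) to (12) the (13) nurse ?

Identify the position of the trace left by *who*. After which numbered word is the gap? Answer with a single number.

Before movement: Oren did offer to instruct who to mail the spreadsheet to the nurse.
The filler 'who' is interpreted as the direct object of 'instruct'. Wh-movement fronts it, leaving a gap right after 'instruct':
Who did Oren offer to instruct ___ to mail the spreadsheet to the nurse?
'instruct' is word 6.

6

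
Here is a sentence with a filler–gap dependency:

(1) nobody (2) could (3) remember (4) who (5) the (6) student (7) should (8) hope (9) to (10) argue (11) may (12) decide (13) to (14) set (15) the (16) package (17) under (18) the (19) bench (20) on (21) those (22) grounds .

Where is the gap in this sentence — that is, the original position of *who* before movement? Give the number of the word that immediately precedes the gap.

10

Before movement: The student should hope to argue who may decide to set the package under the bench on those grounds.
'who' functions as the subject of the clause embedded under 'argue'. Fronting leaves a gap immediately after 'argue':
Nobody could remember who the student should hope to argue ___ may decide to set the package under the bench on those grounds.
'argue' is word 10.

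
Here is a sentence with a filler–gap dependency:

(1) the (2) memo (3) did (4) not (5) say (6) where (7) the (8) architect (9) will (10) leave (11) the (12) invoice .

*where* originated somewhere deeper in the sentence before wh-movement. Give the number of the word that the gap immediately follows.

Underlying clause: The architect will leave the invoice where.
'where' is the locative complement of 'leave'. Fronting leaves a gap immediately after 'invoice':
The memo did not say where the architect will leave the invoice ___.
'invoice' is word 12.

12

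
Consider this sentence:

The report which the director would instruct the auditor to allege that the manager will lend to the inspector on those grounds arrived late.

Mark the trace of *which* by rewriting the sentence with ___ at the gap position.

'which' is the direct object of 'lend'. The gap is right after 'lend'.

The report which the director would instruct the auditor to allege that the manager will lend ___ to the inspector on those grounds arrived late.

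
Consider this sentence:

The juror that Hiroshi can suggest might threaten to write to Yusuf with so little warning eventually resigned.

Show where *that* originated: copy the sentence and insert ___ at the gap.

The juror that Hiroshi can suggest ___ might threaten to write to Yusuf with so little warning eventually resigned.

'that' is the subject of the clause embedded under 'suggest'. The gap is right after 'suggest'.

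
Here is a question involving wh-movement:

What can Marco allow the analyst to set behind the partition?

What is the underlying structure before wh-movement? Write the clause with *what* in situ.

Marco can allow the analyst to set what behind the partition.

'what' is the direct object of 'set'. It moves to the left edge, and the trace sits right after 'set':
What can Marco allow the analyst to set ___ behind the partition?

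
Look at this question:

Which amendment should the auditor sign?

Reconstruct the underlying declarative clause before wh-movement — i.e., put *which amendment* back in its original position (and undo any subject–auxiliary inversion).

The filler 'which amendment' is interpreted as the direct object of 'sign'. Fronting leaves a gap immediately after 'sign':
Which amendment should the auditor sign ___?

The auditor should sign which amendment.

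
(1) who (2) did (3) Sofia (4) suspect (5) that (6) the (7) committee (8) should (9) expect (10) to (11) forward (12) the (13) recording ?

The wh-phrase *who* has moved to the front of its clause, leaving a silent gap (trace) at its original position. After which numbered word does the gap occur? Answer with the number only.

Underlying clause: Sofia did suspect that the committee should expect who to forward the recording.
'who' is the direct object of 'expect'. It moves to the left edge, and the trace sits right after 'expect':
Who did Sofia suspect that the committee should expect ___ to forward the recording?
'expect' is word 9.

9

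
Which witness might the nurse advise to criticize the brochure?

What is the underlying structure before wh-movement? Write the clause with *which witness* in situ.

'which witness' is the direct object of 'advise'. Fronting leaves a gap immediately after 'advise':
Which witness might the nurse advise ___ to criticize the brochure?

The nurse might advise which witness to criticize the brochure.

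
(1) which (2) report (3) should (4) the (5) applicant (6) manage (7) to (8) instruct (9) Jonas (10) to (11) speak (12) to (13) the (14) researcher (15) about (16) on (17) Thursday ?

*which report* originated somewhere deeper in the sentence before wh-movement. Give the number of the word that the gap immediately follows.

15

Pre-movement form: The applicant should manage to instruct Jonas to speak to the researcher about which report on Thursday.
'which report' functions as the object of the preposition 'about'. Wh-movement fronts it, leaving a gap right after 'about':
Which report should the applicant manage to instruct Jonas to speak to the researcher about ___ on Thursday?
'about' is word 15.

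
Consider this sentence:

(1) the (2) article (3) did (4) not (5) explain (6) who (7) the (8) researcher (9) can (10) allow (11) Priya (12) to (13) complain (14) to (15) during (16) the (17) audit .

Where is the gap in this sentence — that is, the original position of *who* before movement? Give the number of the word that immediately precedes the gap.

In situ: The researcher can allow Priya to complain to who during the audit.
'who' is the object of the preposition 'to'. Fronting leaves a gap immediately after 'to':
The article did not explain who the researcher can allow Priya to complain to ___ during the audit.
'to' is word 14.

14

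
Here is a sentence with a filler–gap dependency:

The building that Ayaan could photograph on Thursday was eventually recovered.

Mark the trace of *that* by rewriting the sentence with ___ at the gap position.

The building that Ayaan could photograph ___ on Thursday was eventually recovered.

'that' functions as the direct object of 'photograph'. The gap is right after 'photograph'.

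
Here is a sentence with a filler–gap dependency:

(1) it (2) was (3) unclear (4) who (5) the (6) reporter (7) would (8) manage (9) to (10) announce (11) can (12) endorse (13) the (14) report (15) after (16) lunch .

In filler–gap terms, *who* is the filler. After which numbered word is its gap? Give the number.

Underlying clause: The reporter would manage to announce who can endorse the report after lunch.
'who' is the subject of the clause embedded under 'announce'. Fronting leaves a gap immediately after 'announce':
It was unclear who the reporter would manage to announce ___ can endorse the report after lunch.
'announce' is word 10.

10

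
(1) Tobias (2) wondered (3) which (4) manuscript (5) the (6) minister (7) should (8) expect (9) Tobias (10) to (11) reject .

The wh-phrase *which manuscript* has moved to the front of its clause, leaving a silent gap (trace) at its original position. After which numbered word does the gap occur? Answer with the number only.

11

Underlying clause: The minister should expect Tobias to reject which manuscript.
The filler 'which manuscript' is interpreted as the direct object of 'reject'. It moves to the left edge, and the trace sits right after 'reject':
Tobias wondered which manuscript the minister should expect Tobias to reject ___.
'reject' is word 11.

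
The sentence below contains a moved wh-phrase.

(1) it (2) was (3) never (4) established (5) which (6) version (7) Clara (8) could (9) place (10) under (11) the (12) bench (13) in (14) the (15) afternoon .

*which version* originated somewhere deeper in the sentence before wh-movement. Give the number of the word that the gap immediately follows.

9

Pre-movement form: Clara could place which version under the bench in the afternoon.
'which version' is the direct object of 'place'. Fronting leaves a gap immediately after 'place':
It was never established which version Clara could place ___ under the bench in the afternoon.
'place' is word 9.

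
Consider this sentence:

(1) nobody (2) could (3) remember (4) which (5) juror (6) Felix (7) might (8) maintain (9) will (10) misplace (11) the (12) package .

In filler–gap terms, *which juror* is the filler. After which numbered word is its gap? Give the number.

Underlying clause: Felix might maintain which juror will misplace the package.
The filler 'which juror' is interpreted as the subject of the clause embedded under 'maintain'. Wh-movement fronts it, leaving a gap right after 'maintain':
Nobody could remember which juror Felix might maintain ___ will misplace the package.
'maintain' is word 8.

8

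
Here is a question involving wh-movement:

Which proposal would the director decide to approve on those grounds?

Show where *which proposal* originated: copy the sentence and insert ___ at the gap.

Which proposal would the director decide to approve ___ on those grounds?

In situ: The director would decide to approve which proposal on those grounds.
'which proposal' is the direct object of 'approve'. The gap is right after 'approve'.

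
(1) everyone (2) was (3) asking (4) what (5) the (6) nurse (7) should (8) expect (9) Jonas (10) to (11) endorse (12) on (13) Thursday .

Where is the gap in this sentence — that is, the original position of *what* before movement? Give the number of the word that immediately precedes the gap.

In situ: The nurse should expect Jonas to endorse what on Thursday.
'what' functions as the direct object of 'endorse'. It moves to the left edge, and the trace sits right after 'endorse':
Everyone was asking what the nurse should expect Jonas to endorse ___ on Thursday.
'endorse' is word 11.

11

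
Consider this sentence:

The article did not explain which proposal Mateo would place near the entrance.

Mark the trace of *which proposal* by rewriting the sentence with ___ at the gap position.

Before movement: Mateo would place which proposal near the entrance.
'which proposal' is the direct object of 'place'. The gap is right after 'place'.

The article did not explain which proposal Mateo would place ___ near the entrance.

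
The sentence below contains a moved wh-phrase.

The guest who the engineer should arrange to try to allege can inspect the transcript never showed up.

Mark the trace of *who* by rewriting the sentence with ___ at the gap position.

The guest who the engineer should arrange to try to allege ___ can inspect the transcript never showed up.

'who' functions as the subject of the clause embedded under 'allege'. The gap is right after 'allege'.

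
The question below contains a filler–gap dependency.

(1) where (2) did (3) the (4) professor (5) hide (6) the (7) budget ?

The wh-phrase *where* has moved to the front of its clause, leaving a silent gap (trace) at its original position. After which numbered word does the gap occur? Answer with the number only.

7

In situ: The professor did hide the budget where.
'where' is the locative complement of 'hide'. Fronting leaves a gap immediately after 'budget':
Where did the professor hide the budget ___?
'budget' is word 7.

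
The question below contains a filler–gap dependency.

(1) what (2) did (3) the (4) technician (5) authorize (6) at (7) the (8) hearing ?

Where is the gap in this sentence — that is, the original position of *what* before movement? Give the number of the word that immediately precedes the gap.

Before movement: The technician did authorize what at the hearing.
'what' is the direct object of 'authorize'. It moves to the left edge, and the trace sits right after 'authorize':
What did the technician authorize ___ at the hearing?
'authorize' is word 5.

5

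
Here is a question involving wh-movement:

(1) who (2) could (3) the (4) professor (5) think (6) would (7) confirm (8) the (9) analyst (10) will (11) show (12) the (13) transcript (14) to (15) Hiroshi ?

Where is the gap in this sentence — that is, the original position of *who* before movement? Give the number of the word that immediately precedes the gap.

5

Before movement: The professor could think who would confirm the analyst will show the transcript to Hiroshi.
'who' is the subject of the clause embedded under 'think'. It moves to the left edge, and the trace sits right after 'think':
Who could the professor think ___ would confirm the analyst will show the transcript to Hiroshi?
'think' is word 5.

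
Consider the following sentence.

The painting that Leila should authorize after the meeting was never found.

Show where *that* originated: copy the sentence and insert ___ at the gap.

The painting that Leila should authorize ___ after the meeting was never found.

'that' functions as the direct object of 'authorize'. The gap is right after 'authorize'.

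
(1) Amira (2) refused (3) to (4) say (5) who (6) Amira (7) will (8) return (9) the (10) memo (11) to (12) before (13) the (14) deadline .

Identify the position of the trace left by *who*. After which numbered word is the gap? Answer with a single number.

Before movement: Amira will return the memo to who before the deadline.
'who' is the object of the preposition 'to' (recipient of 'return'). Wh-movement fronts it, leaving a gap right after 'to':
Amira refused to say who Amira will return the memo to ___ before the deadline.
'to' is word 11.

11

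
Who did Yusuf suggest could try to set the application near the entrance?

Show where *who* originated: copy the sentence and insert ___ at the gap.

Who did Yusuf suggest ___ could try to set the application near the entrance?

Before movement: Yusuf did suggest who could try to set the application near the entrance.
'who' is the subject of the clause embedded under 'suggest'. The gap is right after 'suggest'.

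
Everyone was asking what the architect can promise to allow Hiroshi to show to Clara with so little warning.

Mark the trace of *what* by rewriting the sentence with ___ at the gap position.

Everyone was asking what the architect can promise to allow Hiroshi to show ___ to Clara with so little warning.

Pre-movement form: The architect can promise to allow Hiroshi to show what to Clara with so little warning.
'what' functions as the direct object of 'show'. The gap is right after 'show'.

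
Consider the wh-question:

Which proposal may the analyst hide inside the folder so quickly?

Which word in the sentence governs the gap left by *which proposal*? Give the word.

In situ: The analyst may hide which proposal inside the folder so quickly.
The filler 'which proposal' is interpreted as the direct object of 'hide'. Wh-movement fronts it, leaving a gap right after 'hide':
Which proposal may the analyst hide ___ inside the folder so quickly?

hide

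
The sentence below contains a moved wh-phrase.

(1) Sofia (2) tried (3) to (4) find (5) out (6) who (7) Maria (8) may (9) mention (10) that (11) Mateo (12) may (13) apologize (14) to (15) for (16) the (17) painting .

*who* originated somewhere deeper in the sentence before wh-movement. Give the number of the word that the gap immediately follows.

14

In situ: Maria may mention that Mateo may apologize to who for the painting.
The filler 'who' is interpreted as the object of the preposition 'to'. Fronting leaves a gap immediately after 'to':
Sofia tried to find out who Maria may mention that Mateo may apologize to ___ for the painting.
'to' is word 14.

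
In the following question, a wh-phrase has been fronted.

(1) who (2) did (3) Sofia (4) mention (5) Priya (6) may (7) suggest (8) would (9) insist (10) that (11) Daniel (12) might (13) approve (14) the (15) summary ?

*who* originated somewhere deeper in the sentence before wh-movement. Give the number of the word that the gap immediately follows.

In situ: Sofia did mention Priya may suggest who would insist that Daniel might approve the summary.
'who' functions as the subject of the clause embedded under 'suggest'. Fronting leaves a gap immediately after 'suggest':
Who did Sofia mention Priya may suggest ___ would insist that Daniel might approve the summary?
'suggest' is word 7.

7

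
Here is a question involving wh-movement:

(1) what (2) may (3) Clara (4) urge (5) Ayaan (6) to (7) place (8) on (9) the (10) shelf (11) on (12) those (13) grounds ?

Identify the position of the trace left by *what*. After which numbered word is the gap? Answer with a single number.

7

Before movement: Clara may urge Ayaan to place what on the shelf on those grounds.
'what' is the direct object of 'place'. Wh-movement fronts it, leaving a gap right after 'place':
What may Clara urge Ayaan to place ___ on the shelf on those grounds?
'place' is word 7.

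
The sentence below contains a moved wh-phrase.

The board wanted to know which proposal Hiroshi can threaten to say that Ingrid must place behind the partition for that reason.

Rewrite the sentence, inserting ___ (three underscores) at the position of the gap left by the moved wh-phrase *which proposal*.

Before movement: Hiroshi can threaten to say that Ingrid must place which proposal behind the partition for that reason.
'which proposal' functions as the direct object of 'place'. The gap is right after 'place'.

The board wanted to know which proposal Hiroshi can threaten to say that Ingrid must place ___ behind the partition for that reason.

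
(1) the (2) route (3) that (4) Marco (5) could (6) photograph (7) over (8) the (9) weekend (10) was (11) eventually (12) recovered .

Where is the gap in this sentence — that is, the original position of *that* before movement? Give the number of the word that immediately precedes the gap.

6

'that' functions as the direct object of 'photograph'. Fronting leaves a gap immediately after 'photograph':
The route that Marco could photograph ___ over the weekend was eventually recovered.
'photograph' is word 6.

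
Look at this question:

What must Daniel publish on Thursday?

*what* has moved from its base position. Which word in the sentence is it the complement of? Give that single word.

publish

Before movement: Daniel must publish what on Thursday.
'what' is the direct object of 'publish'. Fronting leaves a gap immediately after 'publish':
What must Daniel publish ___ on Thursday?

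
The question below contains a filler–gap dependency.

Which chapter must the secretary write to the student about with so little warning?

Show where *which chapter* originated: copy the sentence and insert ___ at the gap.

Before movement: The secretary must write to the student about which chapter with so little warning.
The filler 'which chapter' is interpreted as the object of the preposition 'about'. The gap is right after 'about'.

Which chapter must the secretary write to the student about ___ with so little warning?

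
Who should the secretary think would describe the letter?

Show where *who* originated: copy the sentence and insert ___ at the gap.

Underlying clause: The secretary should think who would describe the letter.
'who' is the subject of the clause embedded under 'think'. The gap is right after 'think'.

Who should the secretary think ___ would describe the letter?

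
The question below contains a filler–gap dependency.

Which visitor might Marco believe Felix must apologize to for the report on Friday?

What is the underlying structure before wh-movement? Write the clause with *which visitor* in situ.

'which visitor' is the object of the preposition 'to'. It moves to the left edge, and the trace sits right after 'to':
Which visitor might Marco believe Felix must apologize to ___ for the report on Friday?

Marco might believe Felix must apologize to which visitor for the report on Friday.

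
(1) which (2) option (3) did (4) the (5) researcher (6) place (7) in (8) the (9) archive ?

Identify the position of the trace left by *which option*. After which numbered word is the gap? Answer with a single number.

6

Pre-movement form: The researcher did place which option in the archive.
'which option' is the direct object of 'place'. Fronting leaves a gap immediately after 'place':
Which option did the researcher place ___ in the archive?
'place' is word 6.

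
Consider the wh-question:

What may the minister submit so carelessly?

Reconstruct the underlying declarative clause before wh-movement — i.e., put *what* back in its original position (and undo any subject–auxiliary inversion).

The minister may submit what so carelessly.

The filler 'what' is interpreted as the direct object of 'submit'. Fronting leaves a gap immediately after 'submit':
What may the minister submit ___ so carelessly?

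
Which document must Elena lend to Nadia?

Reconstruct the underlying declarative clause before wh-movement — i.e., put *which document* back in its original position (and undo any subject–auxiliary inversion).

Elena must lend which document to Nadia.

The filler 'which document' is interpreted as the direct object of 'lend'. It moves to the left edge, and the trace sits right after 'lend':
Which document must Elena lend ___ to Nadia?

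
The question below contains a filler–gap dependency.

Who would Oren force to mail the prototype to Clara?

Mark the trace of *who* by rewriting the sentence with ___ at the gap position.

Before movement: Oren would force who to mail the prototype to Clara.
'who' functions as the direct object of 'force'. The gap is right after 'force'.

Who would Oren force ___ to mail the prototype to Clara?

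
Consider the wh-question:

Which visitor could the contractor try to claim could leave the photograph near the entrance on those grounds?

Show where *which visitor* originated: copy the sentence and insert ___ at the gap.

Which visitor could the contractor try to claim ___ could leave the photograph near the entrance on those grounds?

In situ: The contractor could try to claim which visitor could leave the photograph near the entrance on those grounds.
'which visitor' is the subject of the clause embedded under 'claim'. The gap is right after 'claim'.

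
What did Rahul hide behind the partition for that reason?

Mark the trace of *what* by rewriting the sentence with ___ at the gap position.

What did Rahul hide ___ behind the partition for that reason?

In situ: Rahul did hide what behind the partition for that reason.
'what' is the direct object of 'hide'. The gap is right after 'hide'.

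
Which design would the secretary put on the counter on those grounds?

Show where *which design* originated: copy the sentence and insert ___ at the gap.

In situ: The secretary would put which design on the counter on those grounds.
The filler 'which design' is interpreted as the direct object of 'put'. The gap is right after 'put'.

Which design would the secretary put ___ on the counter on those grounds?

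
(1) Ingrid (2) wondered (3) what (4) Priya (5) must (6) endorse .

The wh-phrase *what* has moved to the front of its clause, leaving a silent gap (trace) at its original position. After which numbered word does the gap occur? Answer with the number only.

6

Before movement: Priya must endorse what.
The filler 'what' is interpreted as the direct object of 'endorse'. It moves to the left edge, and the trace sits right after 'endorse':
Ingrid wondered what Priya must endorse ___.
'endorse' is word 6.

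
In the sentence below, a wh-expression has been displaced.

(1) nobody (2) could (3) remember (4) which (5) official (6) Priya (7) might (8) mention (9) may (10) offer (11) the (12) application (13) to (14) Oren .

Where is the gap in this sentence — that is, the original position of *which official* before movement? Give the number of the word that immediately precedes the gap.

Pre-movement form: Priya might mention which official may offer the application to Oren.
'which official' is the subject of the clause embedded under 'mention'. Wh-movement fronts it, leaving a gap right after 'mention':
Nobody could remember which official Priya might mention ___ may offer the application to Oren.
'mention' is word 8.

8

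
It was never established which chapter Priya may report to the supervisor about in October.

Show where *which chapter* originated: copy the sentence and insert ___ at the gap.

It was never established which chapter Priya may report to the supervisor about ___ in October.

Underlying clause: Priya may report to the supervisor about which chapter in October.
'which chapter' functions as the object of the preposition 'about'. The gap is right after 'about'.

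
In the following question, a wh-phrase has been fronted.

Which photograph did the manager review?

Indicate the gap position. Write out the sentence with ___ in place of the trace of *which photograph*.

Which photograph did the manager review ___?

Underlying clause: The manager did review which photograph.
The filler 'which photograph' is interpreted as the direct object of 'review'. The gap is right after 'review'.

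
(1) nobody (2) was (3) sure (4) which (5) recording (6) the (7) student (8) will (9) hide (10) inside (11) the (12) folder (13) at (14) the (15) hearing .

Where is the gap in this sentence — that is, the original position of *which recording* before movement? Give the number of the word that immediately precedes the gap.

9

Before movement: The student will hide which recording inside the folder at the hearing.
'which recording' functions as the direct object of 'hide'. It moves to the left edge, and the trace sits right after 'hide':
Nobody was sure which recording the student will hide ___ inside the folder at the hearing.
'hide' is word 9.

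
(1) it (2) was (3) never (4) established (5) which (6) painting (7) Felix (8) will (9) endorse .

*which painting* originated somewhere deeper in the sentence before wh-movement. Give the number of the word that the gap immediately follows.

Underlying clause: Felix will endorse which painting.
'which painting' functions as the direct object of 'endorse'. It moves to the left edge, and the trace sits right after 'endorse':
It was never established which painting Felix will endorse ___.
'endorse' is word 9.

9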